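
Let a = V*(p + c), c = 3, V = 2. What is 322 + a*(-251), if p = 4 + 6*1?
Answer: -6204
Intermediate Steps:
p = 10 (p = 4 + 6 = 10)
a = 26 (a = 2*(10 + 3) = 2*13 = 26)
322 + a*(-251) = 322 + 26*(-251) = 322 - 6526 = -6204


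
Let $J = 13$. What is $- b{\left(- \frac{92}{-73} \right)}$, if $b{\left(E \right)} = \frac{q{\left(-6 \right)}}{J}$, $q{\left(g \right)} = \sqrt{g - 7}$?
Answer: $- \frac{i \sqrt{13}}{13} \approx - 0.27735 i$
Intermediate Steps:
$q{\left(g \right)} = \sqrt{-7 + g}$
$b{\left(E \right)} = \frac{i \sqrt{13}}{13}$ ($b{\left(E \right)} = \frac{\sqrt{-7 - 6}}{13} = \sqrt{-13} \cdot \frac{1}{13} = i \sqrt{13} \cdot \frac{1}{13} = \frac{i \sqrt{13}}{13}$)
$- b{\left(- \frac{92}{-73} \right)} = - \frac{i \sqrt{13}}{13}$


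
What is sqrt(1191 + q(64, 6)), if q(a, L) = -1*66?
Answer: 15*sqrt(5) ≈ 33.541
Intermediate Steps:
q(a, L) = -66
sqrt(1191 + q(64, 6)) = sqrt(1191 - 66) = sqrt(1125) = 15*sqrt(5)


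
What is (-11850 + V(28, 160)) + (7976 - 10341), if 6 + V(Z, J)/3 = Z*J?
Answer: -793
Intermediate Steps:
V(Z, J) = -18 + 3*J*Z (V(Z, J) = -18 + 3*(Z*J) = -18 + 3*(J*Z) = -18 + 3*J*Z)
(-11850 + V(28, 160)) + (7976 - 10341) = (-11850 + (-18 + 3*160*28)) + (7976 - 10341) = (-11850 + (-18 + 13440)) - 2365 = (-11850 + 13422) - 2365 = 1572 - 2365 = -793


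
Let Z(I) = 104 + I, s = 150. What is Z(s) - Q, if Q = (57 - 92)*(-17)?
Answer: -341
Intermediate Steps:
Q = 595 (Q = -35*(-17) = 595)
Z(s) - Q = (104 + 150) - 1*595 = 254 - 595 = -341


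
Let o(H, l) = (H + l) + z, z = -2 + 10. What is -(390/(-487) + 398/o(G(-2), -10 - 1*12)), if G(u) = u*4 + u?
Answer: 101593/5844 ≈ 17.384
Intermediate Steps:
G(u) = 5*u (G(u) = 4*u + u = 5*u)
z = 8
o(H, l) = 8 + H + l (o(H, l) = (H + l) + 8 = 8 + H + l)
-(390/(-487) + 398/o(G(-2), -10 - 1*12)) = -(390/(-487) + 398/(8 + 5*(-2) + (-10 - 1*12))) = -(390*(-1/487) + 398/(8 - 10 + (-10 - 12))) = -(-390/487 + 398/(8 - 10 - 22)) = -(-390/487 + 398/(-24)) = -(-390/487 + 398*(-1/24)) = -(-390/487 - 199/12) = -1*(-101593/5844) = 101593/5844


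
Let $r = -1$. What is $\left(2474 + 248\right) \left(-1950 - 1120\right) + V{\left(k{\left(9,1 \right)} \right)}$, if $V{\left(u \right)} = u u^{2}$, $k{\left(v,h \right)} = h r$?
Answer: $-8356541$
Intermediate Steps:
$k{\left(v,h \right)} = - h$ ($k{\left(v,h \right)} = h \left(-1\right) = - h$)
$V{\left(u \right)} = u^{3}$
$\left(2474 + 248\right) \left(-1950 - 1120\right) + V{\left(k{\left(9,1 \right)} \right)} = \left(2474 + 248\right) \left(-1950 - 1120\right) + \left(\left(-1\right) 1\right)^{3} = 2722 \left(-3070\right) + \left(-1\right)^{3} = -8356540 - 1 = -8356541$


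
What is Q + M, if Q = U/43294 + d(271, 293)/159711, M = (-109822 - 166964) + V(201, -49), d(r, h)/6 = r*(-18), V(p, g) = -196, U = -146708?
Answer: -319204083653928/1152421339 ≈ -2.7699e+5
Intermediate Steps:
d(r, h) = -108*r (d(r, h) = 6*(r*(-18)) = 6*(-18*r) = -108*r)
M = -276982 (M = (-109822 - 166964) - 196 = -276786 - 196 = -276982)
Q = -4116335030/1152421339 (Q = -146708/43294 - 108*271/159711 = -146708*1/43294 - 29268*1/159711 = -73354/21647 - 9756/53237 = -4116335030/1152421339 ≈ -3.5719)
Q + M = -4116335030/1152421339 - 276982 = -319204083653928/1152421339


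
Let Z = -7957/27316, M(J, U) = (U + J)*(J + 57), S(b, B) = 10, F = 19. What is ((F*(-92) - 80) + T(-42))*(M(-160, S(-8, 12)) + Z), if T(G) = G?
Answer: -394592667205/13658 ≈ -2.8891e+7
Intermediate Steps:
M(J, U) = (57 + J)*(J + U) (M(J, U) = (J + U)*(57 + J) = (57 + J)*(J + U))
Z = -7957/27316 (Z = -7957*1/27316 = -7957/27316 ≈ -0.29129)
((F*(-92) - 80) + T(-42))*(M(-160, S(-8, 12)) + Z) = ((19*(-92) - 80) - 42)*(((-160)**2 + 57*(-160) + 57*10 - 160*10) - 7957/27316) = ((-1748 - 80) - 42)*((25600 - 9120 + 570 - 1600) - 7957/27316) = (-1828 - 42)*(15450 - 7957/27316) = -1870*422024243/27316 = -394592667205/13658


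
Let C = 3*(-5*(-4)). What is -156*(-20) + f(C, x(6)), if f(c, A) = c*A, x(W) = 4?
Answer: 3360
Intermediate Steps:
C = 60 (C = 3*20 = 60)
f(c, A) = A*c
-156*(-20) + f(C, x(6)) = -156*(-20) + 4*60 = 3120 + 240 = 3360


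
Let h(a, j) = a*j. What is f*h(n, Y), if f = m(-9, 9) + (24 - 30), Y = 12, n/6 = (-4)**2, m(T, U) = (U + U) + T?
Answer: 3456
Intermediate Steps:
m(T, U) = T + 2*U (m(T, U) = 2*U + T = T + 2*U)
n = 96 (n = 6*(-4)**2 = 6*16 = 96)
f = 3 (f = (-9 + 2*9) + (24 - 30) = (-9 + 18) - 6 = 9 - 6 = 3)
f*h(n, Y) = 3*(96*12) = 3*1152 = 3456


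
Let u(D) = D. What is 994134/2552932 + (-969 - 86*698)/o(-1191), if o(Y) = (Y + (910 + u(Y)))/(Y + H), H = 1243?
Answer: 506185338241/234869744 ≈ 2155.2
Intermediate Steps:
o(Y) = (910 + 2*Y)/(1243 + Y) (o(Y) = (Y + (910 + Y))/(Y + 1243) = (910 + 2*Y)/(1243 + Y))
994134/2552932 + (-969 - 86*698)/o(-1191) = 994134/2552932 + (-969 - 86*698)/((2*(455 - 1191)/(1243 - 1191))) = 994134*(1/2552932) + (-969 - 60028)/((2*(-736)/52)) = 497067/1276466 - 60997/(2*(1/52)*(-736)) = 497067/1276466 - 60997/(-368/13) = 497067/1276466 - 60997*(-13/368) = 497067/1276466 + 792961/368 = 506185338241/234869744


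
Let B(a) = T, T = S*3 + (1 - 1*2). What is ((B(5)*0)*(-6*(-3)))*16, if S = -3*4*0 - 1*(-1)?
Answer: 0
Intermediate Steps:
S = 1 (S = -12*0 + 1 = 0 + 1 = 1)
T = 2 (T = 1*3 + (1 - 1*2) = 3 + (1 - 2) = 3 - 1 = 2)
B(a) = 2
((B(5)*0)*(-6*(-3)))*16 = ((2*0)*(-6*(-3)))*16 = (0*18)*16 = 0*16 = 0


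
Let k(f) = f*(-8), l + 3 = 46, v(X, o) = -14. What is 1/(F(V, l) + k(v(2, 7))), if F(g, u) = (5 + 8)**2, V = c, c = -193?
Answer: 1/281 ≈ 0.0035587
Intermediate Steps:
V = -193
l = 43 (l = -3 + 46 = 43)
k(f) = -8*f
F(g, u) = 169 (F(g, u) = 13**2 = 169)
1/(F(V, l) + k(v(2, 7))) = 1/(169 - 8*(-14)) = 1/(169 + 112) = 1/281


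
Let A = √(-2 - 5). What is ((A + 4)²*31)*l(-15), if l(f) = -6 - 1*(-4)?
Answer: -558 - 496*I*√7 ≈ -558.0 - 1312.3*I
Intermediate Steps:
A = I*√7 (A = √(-7) = I*√7 ≈ 2.6458*I)
l(f) = -2 (l(f) = -6 + 4 = -2)
((A + 4)²*31)*l(-15) = ((I*√7 + 4)²*31)*(-2) = ((4 + I*√7)²*31)*(-2) = (31*(4 + I*√7)²)*(-2) = -62*(4 + I*√7)²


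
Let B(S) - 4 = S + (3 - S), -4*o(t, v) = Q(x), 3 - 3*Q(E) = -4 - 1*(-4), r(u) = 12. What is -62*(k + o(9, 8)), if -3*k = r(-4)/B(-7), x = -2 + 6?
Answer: 713/14 ≈ 50.929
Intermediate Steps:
x = 4
Q(E) = 1 (Q(E) = 1 - (-4 - 1*(-4))/3 = 1 - (-4 + 4)/3 = 1 - 1/3*0 = 1 + 0 = 1)
o(t, v) = -1/4 (o(t, v) = -1/4*1 = -1/4)
B(S) = 7 (B(S) = 4 + (S + (3 - S)) = 4 + 3 = 7)
k = -4/7 ≈ -0.57143
-62*(k + o(9, 8)) = -62*(-4/7 - 1/4) = -62*(-23/28) = 713/14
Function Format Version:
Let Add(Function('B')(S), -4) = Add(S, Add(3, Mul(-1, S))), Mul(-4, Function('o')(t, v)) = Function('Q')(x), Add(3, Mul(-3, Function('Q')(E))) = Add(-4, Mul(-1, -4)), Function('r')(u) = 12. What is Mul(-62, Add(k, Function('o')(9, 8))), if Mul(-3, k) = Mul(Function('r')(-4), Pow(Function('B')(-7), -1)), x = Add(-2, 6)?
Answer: Rational(713, 14) ≈ 50.929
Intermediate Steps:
x = 4
Function('Q')(E) = 1 (Function('Q')(E) = Add(1, Mul(Rational(-1, 3), Add(-4, Mul(-1, -4)))) = Add(1, Mul(Rational(-1, 3), Add(-4, 4))) = Add(1, Mul(Rational(-1, 3), 0)) = Add(1, 0) = 1)
Function('o')(t, v) = Rational(-1, 4) (Function('o')(t, v) = Mul(Rational(-1, 4), 1) = Rational(-1, 4))
Function('B')(S) = 7 (Function('B')(S) = Add(4, Add(S, Add(3, Mul(-1, S)))) = Add(4, 3) = 7)
k = Rational(-4, 7) (k = Mul(Rational(-1, 3), Mul(12, Pow(7, -1))) = Mul(Rational(-1, 3), Mul(12, Rational(1, 7))) = Mul(Rational(-1, 3), Rational(12, 7)) = Rational(-4, 7) ≈ -0.57143)
Mul(-62, Add(k, Function('o')(9, 8))) = Mul(-62, Add(Rational(-4, 7), Rational(-1, 4))) = Mul(-62, Rational(-23, 28)) = Rational(713, 14)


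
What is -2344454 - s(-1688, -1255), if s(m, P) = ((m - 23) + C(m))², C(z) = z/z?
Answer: -5268554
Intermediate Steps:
C(z) = 1
s(m, P) = (-22 + m)² (s(m, P) = ((m - 23) + 1)² = ((-23 + m) + 1)² = (-22 + m)²)
-2344454 - s(-1688, -1255) = -2344454 - (-22 - 1688)² = -2344454 - 1*(-1710)² = -2344454 - 1*2924100 = -2344454 - 2924100 = -5268554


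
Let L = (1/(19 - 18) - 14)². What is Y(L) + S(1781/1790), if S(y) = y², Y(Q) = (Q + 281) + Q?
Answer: 1986509861/3204100 ≈ 619.99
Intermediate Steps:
L = 169 (L = (1/1 - 14)² = (1 - 14)² = (-13)² = 169)
Y(Q) = 281 + 2*Q (Y(Q) = (281 + Q) + Q = 281 + 2*Q)
Y(L) + S(1781/1790) = (281 + 2*169) + (1781/1790)² = (281 + 338) + (1781*(1/1790))² = 619 + (1781/1790)² = 619 + 3171961/3204100 = 1986509861/3204100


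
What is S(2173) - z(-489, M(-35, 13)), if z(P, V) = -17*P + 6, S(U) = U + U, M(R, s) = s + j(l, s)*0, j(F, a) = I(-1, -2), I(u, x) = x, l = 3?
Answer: -3973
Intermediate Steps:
j(F, a) = -2
M(R, s) = s (M(R, s) = s - 2*0 = s + 0 = s)
S(U) = 2*U
z(P, V) = 6 - 17*P
S(2173) - z(-489, M(-35, 13)) = 2*2173 - (6 - 17*(-489)) = 4346 - (6 + 8313) = 4346 - 1*8319 = 4346 - 8319 = -3973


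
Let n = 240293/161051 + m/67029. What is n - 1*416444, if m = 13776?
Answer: -1498510361622201/3598362493 ≈ -4.1644e+5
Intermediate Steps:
n = 6108412691/3598362493 (n = 240293/161051 + 13776/67029 = 240293*(1/161051) + 13776*(1/67029) = 240293/161051 + 4592/22343 = 6108412691/3598362493 ≈ 1.6976)
n - 1*416444 = 6108412691/3598362493 - 1*416444 = 6108412691/3598362493 - 416444 = -1498510361622201/3598362493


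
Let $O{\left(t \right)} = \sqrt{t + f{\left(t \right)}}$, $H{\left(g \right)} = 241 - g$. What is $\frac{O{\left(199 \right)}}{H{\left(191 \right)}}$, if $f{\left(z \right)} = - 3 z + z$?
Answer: $\frac{i \sqrt{199}}{50} \approx 0.28213 i$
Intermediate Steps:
$f{\left(z \right)} = - 2 z$
$O{\left(t \right)} = \sqrt{- t}$ ($O{\left(t \right)} = \sqrt{t - 2 t} = \sqrt{- t}$)
$\frac{O{\left(199 \right)}}{H{\left(191 \right)}} = \frac{\sqrt{\left(-1\right) 199}}{241 - 191} = \frac{\sqrt{-199}}{241 - 191} = \frac{i \sqrt{199}}{50}$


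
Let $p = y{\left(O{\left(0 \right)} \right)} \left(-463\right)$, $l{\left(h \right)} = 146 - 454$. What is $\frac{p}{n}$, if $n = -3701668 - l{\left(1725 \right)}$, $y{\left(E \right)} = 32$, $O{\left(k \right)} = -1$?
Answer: $\frac{926}{231335} \approx 0.0040029$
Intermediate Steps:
$l{\left(h \right)} = -308$ ($l{\left(h \right)} = 146 - 454 = -308$)
$n = -3701360$ ($n = -3701668 - -308 = -3701668 + 308 = -3701360$)
$p = -14816$ ($p = 32 \left(-463\right) = -14816$)
$\frac{p}{n} = - \frac{14816}{-3701360} = \left(-14816\right) \left(- \frac{1}{3701360}\right) = \frac{926}{231335}$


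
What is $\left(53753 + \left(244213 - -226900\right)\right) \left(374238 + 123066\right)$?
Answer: $261017961264$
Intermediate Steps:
$\left(53753 + \left(244213 - -226900\right)\right) \left(374238 + 123066\right) = \left(53753 + \left(244213 + 226900\right)\right) 497304 = \left(53753 + 471113\right) 497304 = 524866 \cdot 497304 = 261017961264$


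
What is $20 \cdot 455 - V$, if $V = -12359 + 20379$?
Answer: $1080$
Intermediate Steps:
$V = 8020$
$20 \cdot 455 - V = 20 \cdot 455 - 8020 = 9100 - 8020 = 1080$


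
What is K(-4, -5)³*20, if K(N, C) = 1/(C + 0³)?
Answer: -4/25 ≈ -0.16000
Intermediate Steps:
K(N, C) = 1/C (K(N, C) = 1/(C + 0) = 1/C)
K(-4, -5)³*20 = (1/(-5))³*20 = (-⅕)³*20 = -1/125*20 = -4/25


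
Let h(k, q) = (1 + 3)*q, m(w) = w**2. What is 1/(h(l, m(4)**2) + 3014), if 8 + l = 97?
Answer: 1/4038 ≈ 0.00024765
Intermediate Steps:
l = 89 (l = -8 + 97 = 89)
h(k, q) = 4*q
1/(h(l, m(4)**2) + 3014) = 1/(4*(4**2)**2 + 3014) = 1/(4*16**2 + 3014) = 1/(4*256 + 3014) = 1/(1024 + 3014) = 1/4038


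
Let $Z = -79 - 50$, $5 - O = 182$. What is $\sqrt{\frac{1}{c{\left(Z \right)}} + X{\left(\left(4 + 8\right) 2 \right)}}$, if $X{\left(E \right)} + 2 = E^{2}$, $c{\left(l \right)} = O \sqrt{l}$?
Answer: $\frac{\sqrt{33250282254 + 2537 i \sqrt{129}}}{7611} \approx 23.958 + 1.0381 \cdot 10^{-5} i$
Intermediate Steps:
$O = -177$ ($O = 5 - 182 = -177$)
$Z = -129$ ($Z = -79 - 50 = -129$)
$c{\left(l \right)} = - 177 \sqrt{l}$
$X{\left(E \right)} = -2 + E^{2}$
$\sqrt{\frac{1}{c{\left(Z \right)}} + X{\left(\left(4 + 8\right) 2 \right)}} = \sqrt{\frac{1}{\left(-177\right) \sqrt{-129}} - \left(2 - \left(\left(4 + 8\right) 2\right)^{2}\right)} = \sqrt{\frac{1}{\left(-177\right) i \sqrt{129}} - \left(2 - \left(12 \cdot 2\right)^{2}\right)} = \sqrt{\frac{1}{\left(-177\right) i \sqrt{129}} - \left(2 - 24^{2}\right)} = \sqrt{\frac{i \sqrt{129}}{22833} + \left(-2 + 576\right)} = \sqrt{\frac{i \sqrt{129}}{22833} + 574} = \sqrt{574 + \frac{i \sqrt{129}}{22833}}$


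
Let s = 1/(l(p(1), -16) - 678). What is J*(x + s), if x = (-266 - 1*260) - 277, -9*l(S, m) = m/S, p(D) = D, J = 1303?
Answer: -6367848301/6086 ≈ -1.0463e+6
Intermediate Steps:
l(S, m) = -m/(9*S)
s = -9/6086 (s = 1/(-⅑*(-16)/1 - 678) = 1/(-⅑*(-16)*1 - 678) = 1/(16/9 - 678) = 1/(-6086/9) = -9/6086 ≈ -0.0014788)
x = -803 (x = (-266 - 260) - 277 = -526 - 277 = -803)
J*(x + s) = 1303*(-803 - 9/6086) = 1303*(-4887067/6086) = -6367848301/6086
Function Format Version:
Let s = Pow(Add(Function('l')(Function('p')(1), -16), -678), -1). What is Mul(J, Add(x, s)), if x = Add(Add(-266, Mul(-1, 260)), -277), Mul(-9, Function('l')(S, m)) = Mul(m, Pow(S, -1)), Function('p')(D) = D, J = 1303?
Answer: Rational(-6367848301, 6086) ≈ -1.0463e+6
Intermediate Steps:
Function('l')(S, m) = Mul(Rational(-1, 9), m, Pow(S, -1)) (Function('l')(S, m) = Mul(Rational(-1, 9), Mul(m, Pow(S, -1))) = Mul(Rational(-1, 9), m, Pow(S, -1)))
s = Rational(-9, 6086) (s = Pow(Add(Mul(Rational(-1, 9), -16, Pow(1, -1)), -678), -1) = Pow(Add(Mul(Rational(-1, 9), -16, 1), -678), -1) = Pow(Add(Rational(16, 9), -678), -1) = Pow(Rational(-6086, 9), -1) = Rational(-9, 6086) ≈ -0.0014788)
x = -803 (x = Add(Add(-266, -260), -277) = Add(-526, -277) = -803)
Mul(J, Add(x, s)) = Mul(1303, Add(-803, Rational(-9, 6086))) = Mul(1303, Rational(-4887067, 6086)) = Rational(-6367848301, 6086)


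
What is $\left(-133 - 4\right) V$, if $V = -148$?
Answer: $20276$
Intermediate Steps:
$\left(-133 - 4\right) V = \left(-133 - 4\right) \left(-148\right) = \left(-137\right) \left(-148\right) = 20276$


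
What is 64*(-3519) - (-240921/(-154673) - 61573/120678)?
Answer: -4203817692045313/18665628294 ≈ -2.2522e+5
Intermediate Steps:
64*(-3519) - (-240921/(-154673) - 61573/120678) = -225216 - (-240921*(-1/154673) - 61573*1/120678) = -225216 - (240921/154673 - 61573/120678) = -225216 - 1*19550183809/18665628294 = -225216 - 19550183809/18665628294 = -4203817692045313/18665628294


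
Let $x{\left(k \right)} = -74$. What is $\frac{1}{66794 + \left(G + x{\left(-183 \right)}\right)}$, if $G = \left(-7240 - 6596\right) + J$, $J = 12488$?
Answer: $\frac{1}{65372} \approx 1.5297 \cdot 10^{-5}$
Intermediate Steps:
$G = -1348$ ($G = \left(-7240 - 6596\right) + 12488 = -13836 + 12488 = -1348$)
$\frac{1}{66794 + \left(G + x{\left(-183 \right)}\right)} = \frac{1}{66794 - 1422} = \frac{1}{65372}$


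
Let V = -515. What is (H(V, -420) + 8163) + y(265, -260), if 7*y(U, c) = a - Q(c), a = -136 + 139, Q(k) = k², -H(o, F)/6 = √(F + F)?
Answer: -10456/7 - 12*I*√210 ≈ -1493.7 - 173.9*I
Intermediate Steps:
H(o, F) = -6*√2*√F (H(o, F) = -6*√(F + F) = -6*√2*√F)
a = 3
y(U, c) = 3/7 - c²/7 (y(U, c) = (3 - c²)/7 = 3/7 - c²/7)
(H(V, -420) + 8163) + y(265, -260) = (-6*√2*√(-420) + 8163) + (3/7 - ⅐*(-260)²) = (-6*√2*2*I*√105 + 8163) + (3/7 - ⅐*67600) = (-12*I*√210 + 8163) + (3/7 - 67600/7) = (8163 - 12*I*√210) - 67597/7 = -10456/7 - 12*I*√210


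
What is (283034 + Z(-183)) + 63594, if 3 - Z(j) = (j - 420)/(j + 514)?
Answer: 114735464/331 ≈ 3.4663e+5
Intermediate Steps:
Z(j) = 3 - (-420 + j)/(514 + j) (Z(j) = 3 - (j - 420)/(j + 514) = 3 - (-420 + j)/(514 + j))
(283034 + Z(-183)) + 63594 = (283034 + 2*(981 - 183)/(514 - 183)) + 63594 = (283034 + 2*798/331) + 63594 = (283034 + 2*(1/331)*798) + 63594 = (283034 + 1596/331) + 63594 = 93685850/331 + 63594 = 114735464/331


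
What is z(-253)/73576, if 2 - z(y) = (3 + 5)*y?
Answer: 1013/36788 ≈ 0.027536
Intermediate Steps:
z(y) = 2 - 8*y (z(y) = 2 - (3 + 5)*y = 2 - 8*y)
z(-253)/73576 = (2 - 8*(-253))/73576 = (2 + 2024)*(1/73576) = 2026*(1/73576) = 1013/36788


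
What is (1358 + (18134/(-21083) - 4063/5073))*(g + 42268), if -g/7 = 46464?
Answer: -41050764826250780/106954059 ≈ -3.8382e+8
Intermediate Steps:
g = -325248 (g = -7*46464 = -325248)
(1358 + (18134/(-21083) - 4063/5073))*(g + 42268) = (1358 + (18134/(-21083) - 4063/5073))*(-325248 + 42268) = (1358 + (18134*(-1/21083) - 4063*1/5073))*(-282980) = (1358 + (-18134/21083 - 4063/5073))*(-282980) = (1358 - 177654011/106954059)*(-282980) = (145065958111/106954059)*(-282980) = -41050764826250780/106954059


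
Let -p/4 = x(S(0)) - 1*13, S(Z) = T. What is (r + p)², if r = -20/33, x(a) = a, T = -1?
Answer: 3341584/1089 ≈ 3068.5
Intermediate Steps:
S(Z) = -1
p = 56 (p = -4*(-1 - 1*13) = -4*(-1 - 13) = -4*(-14) = 56)
r = -20/33 (r = -20*1/33 = -20/33 ≈ -0.60606)
(r + p)² = (-20/33 + 56)² = (1828/33)² = 3341584/1089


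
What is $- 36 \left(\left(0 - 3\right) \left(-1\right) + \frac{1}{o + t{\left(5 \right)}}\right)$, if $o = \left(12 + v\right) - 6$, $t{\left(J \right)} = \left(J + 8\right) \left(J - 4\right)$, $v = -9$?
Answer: $- \frac{558}{5} \approx -111.6$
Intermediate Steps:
$t{\left(J \right)} = \left(-4 + J\right) \left(8 + J\right)$ ($t{\left(J \right)} = \left(8 + J\right) \left(-4 + J\right) = \left(-4 + J\right) \left(8 + J\right)$)
$o = -3$ ($o = \left(12 - 9\right) - 6 = 3 - 6 = -3$)
$- 36 \left(\left(0 - 3\right) \left(-1\right) + \frac{1}{o + t{\left(5 \right)}}\right) = - 36 \left(\left(0 - 3\right) \left(-1\right) + \frac{1}{-3 + \left(-32 + 5^{2} + 4 \cdot 5\right)}\right) = - 36 \left(\left(-3\right) \left(-1\right) + \frac{1}{-3 + \left(-32 + 25 + 20\right)}\right) = - 36 \left(3 + \frac{1}{-3 + 13}\right) = - 36 \left(3 + \frac{1}{10}\right) = \left(-36\right) \frac{31}{10} = - \frac{558}{5}$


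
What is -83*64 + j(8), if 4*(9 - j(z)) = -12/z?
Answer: -42421/8 ≈ -5302.6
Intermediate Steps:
j(z) = 9 + 3/z (j(z) = 9 - (-3)/z = 9 + 3/z)
-83*64 + j(8) = -83*64 + (9 + 3/8) = -5312 + (9 + 3*(⅛)) = -5312 + (9 + 3/8) = -5312 + 75/8 = -42421/8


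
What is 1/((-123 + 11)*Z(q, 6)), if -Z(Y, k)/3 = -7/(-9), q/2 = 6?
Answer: 3/784 ≈ 0.0038265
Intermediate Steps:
q = 12 (q = 2*6 = 12)
Z(Y, k) = -7/3 (Z(Y, k) = -(-21)/(-9) = -(-21)*(-1)/9 = -3*7/9 = -7/3)
1/((-123 + 11)*Z(q, 6)) = 1/((-123 + 11)*(-7/3)) = 1/(-112*(-7/3)) = 1/(784/3) = 3/784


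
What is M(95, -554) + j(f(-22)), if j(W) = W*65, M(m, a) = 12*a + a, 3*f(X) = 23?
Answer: -20111/3 ≈ -6703.7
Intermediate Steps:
f(X) = 23/3 (f(X) = (1/3)*23 = 23/3)
M(m, a) = 13*a
j(W) = 65*W
M(95, -554) + j(f(-22)) = 13*(-554) + 65*(23/3) = -7202 + 1495/3 = -20111/3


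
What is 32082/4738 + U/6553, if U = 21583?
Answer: 156246800/15524057 ≈ 10.065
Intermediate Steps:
32082/4738 + U/6553 = 32082/4738 + 21583/6553 = 32082*(1/4738) + 21583*(1/6553) = 16041/2369 + 21583/6553 = 156246800/15524057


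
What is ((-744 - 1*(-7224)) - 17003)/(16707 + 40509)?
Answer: -10523/57216 ≈ -0.18392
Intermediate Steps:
((-744 - 1*(-7224)) - 17003)/(16707 + 40509) = ((-744 + 7224) - 17003)/57216 = (6480 - 17003)*(1/57216) = -10523*1/57216 = -10523/57216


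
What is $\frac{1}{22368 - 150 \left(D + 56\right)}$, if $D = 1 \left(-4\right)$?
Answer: $\frac{1}{14568} \approx 6.8644 \cdot 10^{-5}$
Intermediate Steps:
$D = -4$
$\frac{1}{22368 - 150 \left(D + 56\right)} = \frac{1}{22368 - 150 \left(-4 + 56\right)} = \frac{1}{22368 - 7800} = \frac{1}{14568}$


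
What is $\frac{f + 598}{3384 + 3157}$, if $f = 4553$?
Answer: $\frac{5151}{6541} \approx 0.78749$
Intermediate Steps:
$\frac{f + 598}{3384 + 3157} = \frac{4553 + 598}{3384 + 3157} = \frac{5151}{6541}$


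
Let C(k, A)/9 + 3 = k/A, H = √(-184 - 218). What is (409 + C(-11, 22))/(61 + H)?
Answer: 46055/8246 - 755*I*√402/8246 ≈ 5.5851 - 1.8358*I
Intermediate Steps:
H = I*√402 (H = √(-402) = I*√402 ≈ 20.05*I)
C(k, A) = -27 + 9*k/A (C(k, A) = -27 + 9*(k/A) = -27 + 9*k/A)
(409 + C(-11, 22))/(61 + H) = (409 + (-27 + 9*(-11)/22))/(61 + I*√402) = (409 + (-27 + 9*(-11)*(1/22)))/(61 + I*√402) = (409 + (-27 - 9/2))/(61 + I*√402) = (409 - 63/2)/(61 + I*√402) = 755/(2*(61 + I*√402))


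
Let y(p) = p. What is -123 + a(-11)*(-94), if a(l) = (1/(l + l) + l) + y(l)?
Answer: 21442/11 ≈ 1949.3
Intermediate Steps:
a(l) = 1/(2*l) + 2*l (a(l) = (1/(l + l) + l) + l = (1/(2*l) + l) + l = (l + 1/(2*l)) + l = 1/(2*l) + 2*l)
-123 + a(-11)*(-94) = -123 + ((½)/(-11) + 2*(-11))*(-94) = -123 + ((½)*(-1/11) - 22)*(-94) = -123 + (-1/22 - 22)*(-94) = -123 - 485/22*(-94) = -123 + 22795/11 = 21442/11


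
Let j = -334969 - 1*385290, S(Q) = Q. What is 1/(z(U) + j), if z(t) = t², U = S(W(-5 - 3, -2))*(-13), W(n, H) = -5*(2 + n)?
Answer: -1/568159 ≈ -1.7601e-6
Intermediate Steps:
W(n, H) = -10 - 5*n
U = -390 (U = (-10 - 5*(-5 - 3))*(-13) = (-10 - 5*(-8))*(-13) = (-10 + 40)*(-13) = 30*(-13) = -390)
j = -720259 (j = -334969 - 385290 = -720259)
1/(z(U) + j) = 1/((-390)² - 720259) = 1/(152100 - 720259) = 1/(-568159) = -1/568159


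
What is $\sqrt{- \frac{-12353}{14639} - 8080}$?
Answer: $\frac{i \sqrt{1731365758113}}{14639} \approx 89.884 i$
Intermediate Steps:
$\sqrt{- \frac{-12353}{14639} - 8080} = \sqrt{\left(-1\right) \left(- \frac{12353}{14639}\right) - 8080} = \sqrt{\frac{12353}{14639} - 8080} = \sqrt{- \frac{118270767}{14639}} = \frac{i \sqrt{1731365758113}}{14639}$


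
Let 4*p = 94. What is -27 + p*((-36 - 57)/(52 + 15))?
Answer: -7989/134 ≈ -59.619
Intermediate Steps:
p = 47/2 (p = (¼)*94 = 47/2 ≈ 23.500)
-27 + p*((-36 - 57)/(52 + 15)) = -27 + 47*((-36 - 57)/(52 + 15))/2 = -27 + 47*(-93/67)/2 = -27 + 47*(-93*1/67)/2 = -27 + (47/2)*(-93/67) = -27 - 4371/134 = -7989/134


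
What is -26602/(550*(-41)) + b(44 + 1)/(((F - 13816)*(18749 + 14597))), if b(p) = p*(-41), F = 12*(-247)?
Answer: 1488508110451/1261775959400 ≈ 1.1797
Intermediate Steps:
F = -2964
b(p) = -41*p
-26602/(550*(-41)) + b(44 + 1)/(((F - 13816)*(18749 + 14597))) = -26602/(550*(-41)) + (-41*(44 + 1))/(((-2964 - 13816)*(18749 + 14597))) = -26602/(-22550) + (-41*45)/((-16780*33346)) = -26602*(-1/22550) - 1845/(-559545880) = 13301/11275 - 1845*(-1/559545880) = 13301/11275 + 369/111909176 = 1488508110451/1261775959400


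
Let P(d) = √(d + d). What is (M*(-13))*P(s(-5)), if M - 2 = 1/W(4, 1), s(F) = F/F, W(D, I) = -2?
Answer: -39*√2/2 ≈ -27.577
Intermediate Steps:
s(F) = 1
P(d) = √2*√d (P(d) = √(2*d) = √2*√d)
M = 3/2 (M = 2 + 1/(-2) = 2 - ½ = 3/2 ≈ 1.5000)
(M*(-13))*P(s(-5)) = ((3/2)*(-13))*(√2*√1) = -39*√2/2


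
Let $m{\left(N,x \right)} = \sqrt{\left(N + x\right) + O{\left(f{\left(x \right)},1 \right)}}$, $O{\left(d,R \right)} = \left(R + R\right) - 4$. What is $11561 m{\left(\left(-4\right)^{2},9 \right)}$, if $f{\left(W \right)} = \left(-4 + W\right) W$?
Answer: $11561 \sqrt{23} \approx 55445.0$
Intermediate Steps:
$f{\left(W \right)} = W \left(-4 + W\right)$
$O{\left(d,R \right)} = -4 + 2 R$ ($O{\left(d,R \right)} = 2 R - 4 = -4 + 2 R$)
$m{\left(N,x \right)} = \sqrt{-2 + N + x}$ ($m{\left(N,x \right)} = \sqrt{\left(N + x\right) + \left(-4 + 2 \cdot 1\right)} = \sqrt{\left(N + x\right) + \left(-4 + 2\right)} = \sqrt{\left(N + x\right) - 2} = \sqrt{-2 + N + x}$)
$11561 m{\left(\left(-4\right)^{2},9 \right)} = 11561 \sqrt{-2 + \left(-4\right)^{2} + 9} = 11561 \sqrt{-2 + 16 + 9} = 11561 \sqrt{23}$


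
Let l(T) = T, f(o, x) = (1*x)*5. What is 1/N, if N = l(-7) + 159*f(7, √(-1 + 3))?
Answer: 7/1264001 + 795*√2/1264001 ≈ 0.00089501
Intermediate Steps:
f(o, x) = 5*x (f(o, x) = x*5 = 5*x)
N = -7 + 795*√2 (N = -7 + 159*(5*√(-1 + 3)) = -7 + 159*(5*√2) = -7 + 795*√2 ≈ 1117.3)
1/N = 1/(-7 + 795*√2)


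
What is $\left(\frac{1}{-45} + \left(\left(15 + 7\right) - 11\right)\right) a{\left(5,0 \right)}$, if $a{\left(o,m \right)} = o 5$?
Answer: $\frac{2470}{9} \approx 274.44$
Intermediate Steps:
$a{\left(o,m \right)} = 5 o$
$\left(\frac{1}{-45} + \left(\left(15 + 7\right) - 11\right)\right) a{\left(5,0 \right)} = \left(\frac{1}{-45} + \left(\left(15 + 7\right) - 11\right)\right) 5 \cdot 5 = \left(- \frac{1}{45} + \left(22 - 11\right)\right) 25 = \left(- \frac{1}{45} + 11\right) 25 = \frac{494}{45} \cdot 25 = \frac{2470}{9}$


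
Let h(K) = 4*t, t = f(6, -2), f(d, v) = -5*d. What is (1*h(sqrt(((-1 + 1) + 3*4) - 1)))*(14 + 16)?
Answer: -3600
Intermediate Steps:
t = -30 (t = -5*6 = -30)
h(K) = -120 (h(K) = 4*(-30) = -120)
(1*h(sqrt(((-1 + 1) + 3*4) - 1)))*(14 + 16) = (1*(-120))*(14 + 16) = -120*30 = -3600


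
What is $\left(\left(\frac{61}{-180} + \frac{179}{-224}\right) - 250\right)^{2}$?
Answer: $\frac{6408345423841}{101606400} \approx 63070.0$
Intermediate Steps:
$\left(\left(\frac{61}{-180} + \frac{179}{-224}\right) - 250\right)^{2} = \left(\left(61 \left(- \frac{1}{180}\right) + 179 \left(- \frac{1}{224}\right)\right) - 250\right)^{2} = \left(\left(- \frac{61}{180} - \frac{179}{224}\right) - 250\right)^{2} = \left(- \frac{11471}{10080} - 250\right)^{2} = \left(- \frac{2531471}{10080}\right)^{2} = \frac{6408345423841}{101606400}$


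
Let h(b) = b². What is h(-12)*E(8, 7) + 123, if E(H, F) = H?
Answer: 1275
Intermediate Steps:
h(-12)*E(8, 7) + 123 = (-12)²*8 + 123 = 144*8 + 123 = 1152 + 123 = 1275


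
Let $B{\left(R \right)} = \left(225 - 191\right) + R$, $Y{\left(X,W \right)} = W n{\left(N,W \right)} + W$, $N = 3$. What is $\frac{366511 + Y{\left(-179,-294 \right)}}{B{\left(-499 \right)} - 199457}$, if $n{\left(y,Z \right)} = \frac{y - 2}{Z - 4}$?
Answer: $- \frac{27283240}{14894189} \approx -1.8318$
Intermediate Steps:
$n{\left(y,Z \right)} = \frac{-2 + y}{-4 + Z}$
$Y{\left(X,W \right)} = W + \frac{W}{-4 + W}$ ($Y{\left(X,W \right)} = W \frac{-2 + 3}{-4 + W} + W = W \frac{1}{-4 + W} 1 + W = \frac{W}{-4 + W} + W = W + \frac{W}{-4 + W}$)
$B{\left(R \right)} = 34 + R$
$\frac{366511 + Y{\left(-179,-294 \right)}}{B{\left(-499 \right)} - 199457} = \frac{366511 - \frac{294 \left(-3 - 294\right)}{-4 - 294}}{\left(34 - 499\right) - 199457} = \frac{366511 - 294 \frac{1}{-298} \left(-297\right)}{-465 - 199457} = \frac{366511 - \left(- \frac{147}{149}\right) \left(-297\right)}{-199922} = \left(366511 - \frac{43659}{149}\right) \left(- \frac{1}{199922}\right) = \frac{54566480}{149} \left(- \frac{1}{199922}\right) = - \frac{27283240}{14894189}$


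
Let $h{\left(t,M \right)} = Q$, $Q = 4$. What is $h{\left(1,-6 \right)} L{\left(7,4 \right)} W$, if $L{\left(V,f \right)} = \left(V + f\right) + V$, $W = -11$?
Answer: $-792$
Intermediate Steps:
$h{\left(t,M \right)} = 4$
$L{\left(V,f \right)} = f + 2 V$
$h{\left(1,-6 \right)} L{\left(7,4 \right)} W = 4 \left(4 + 2 \cdot 7\right) \left(-11\right) = 4 \left(4 + 14\right) \left(-11\right) = 4 \cdot 18 \left(-11\right) = 72 \left(-11\right) = -792$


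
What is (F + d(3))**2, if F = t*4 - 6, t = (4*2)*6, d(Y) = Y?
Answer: 35721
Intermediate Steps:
t = 48 (t = 8*6 = 48)
F = 186 (F = 48*4 - 6 = 192 - 6 = 186)
(F + d(3))**2 = (186 + 3)**2 = 189**2 = 35721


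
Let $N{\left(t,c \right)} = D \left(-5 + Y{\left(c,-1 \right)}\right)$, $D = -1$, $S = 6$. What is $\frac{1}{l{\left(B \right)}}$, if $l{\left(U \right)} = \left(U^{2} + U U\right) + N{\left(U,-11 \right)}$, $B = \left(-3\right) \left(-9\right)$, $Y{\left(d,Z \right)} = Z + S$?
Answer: $\frac{1}{1458} \approx 0.00068587$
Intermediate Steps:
$Y{\left(d,Z \right)} = 6 + Z$ ($Y{\left(d,Z \right)} = Z + 6 = 6 + Z$)
$N{\left(t,c \right)} = 0$ ($N{\left(t,c \right)} = - (-5 + \left(6 - 1\right)) = - (-5 + 5) = \left(-1\right) 0 = 0$)
$B = 27$
$l{\left(U \right)} = 2 U^{2}$ ($l{\left(U \right)} = \left(U^{2} + U U\right) + 0 = \left(U^{2} + U^{2}\right) + 0 = 2 U^{2} + 0 = 2 U^{2}$)
$\frac{1}{l{\left(B \right)}} = \frac{1}{2 \cdot 27^{2}} = \frac{1}{2 \cdot 729} = \frac{1}{1458}$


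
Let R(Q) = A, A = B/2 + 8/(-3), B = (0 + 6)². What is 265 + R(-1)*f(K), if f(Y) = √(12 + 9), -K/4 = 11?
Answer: 265 + 46*√21/3 ≈ 335.27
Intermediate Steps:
B = 36 (B = 6² = 36)
K = -44 (K = -4*11 = -44)
f(Y) = √21
A = 46/3 (A = 36/2 + 8/(-3) = 36*(½) + 8*(-⅓) = 18 - 8/3 = 46/3 ≈ 15.333)
R(Q) = 46/3
265 + R(-1)*f(K) = 265 + 46*√21/3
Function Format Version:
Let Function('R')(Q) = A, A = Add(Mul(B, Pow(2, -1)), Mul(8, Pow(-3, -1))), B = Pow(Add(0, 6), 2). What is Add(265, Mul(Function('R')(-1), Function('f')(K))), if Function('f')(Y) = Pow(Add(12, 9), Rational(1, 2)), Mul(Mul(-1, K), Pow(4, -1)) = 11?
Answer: Add(265, Mul(Rational(46, 3), Pow(21, Rational(1, 2)))) ≈ 335.27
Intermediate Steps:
B = 36 (B = Pow(6, 2) = 36)
K = -44 (K = Mul(-4, 11) = -44)
Function('f')(Y) = Pow(21, Rational(1, 2))
A = Rational(46, 3) (A = Add(Mul(36, Pow(2, -1)), Mul(8, Pow(-3, -1))) = Add(Mul(36, Rational(1, 2)), Mul(8, Rational(-1, 3))) = Add(18, Rational(-8, 3)) = Rational(46, 3) ≈ 15.333)
Function('R')(Q) = Rational(46, 3)
Add(265, Mul(Function('R')(-1), Function('f')(K))) = Add(265, Mul(Rational(46, 3), Pow(21, Rational(1, 2))))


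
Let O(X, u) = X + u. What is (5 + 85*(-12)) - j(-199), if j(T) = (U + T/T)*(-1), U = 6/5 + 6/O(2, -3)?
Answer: -5094/5 ≈ -1018.8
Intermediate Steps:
U = -24/5 (U = 6/5 + 6/(2 - 3) = 6*(⅕) + 6/(-1) = 6/5 + 6*(-1) = 6/5 - 6 = -24/5 ≈ -4.8000)
j(T) = 19/5 (j(T) = (-24/5 + T/T)*(-1) = (-24/5 + 1)*(-1) = -19/5*(-1) = 19/5)
(5 + 85*(-12)) - j(-199) = (5 + 85*(-12)) - 1*19/5 = (5 - 1020) - 19/5 = -1015 - 19/5 = -5094/5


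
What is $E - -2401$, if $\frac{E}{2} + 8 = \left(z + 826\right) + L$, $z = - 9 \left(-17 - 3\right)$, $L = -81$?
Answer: $4235$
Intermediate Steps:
$z = 180$ ($z = \left(-9\right) \left(-20\right) = 180$)
$E = 1834$ ($E = -16 + 2 \left(\left(180 + 826\right) - 81\right) = -16 + 2 \left(1006 - 81\right) = -16 + 2 \cdot 925 = -16 + 1850 = 1834$)
$E - -2401 = 1834 - -2401 = 1834 + 2401 = 4235$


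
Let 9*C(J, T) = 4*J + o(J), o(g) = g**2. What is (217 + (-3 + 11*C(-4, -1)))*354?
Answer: 75756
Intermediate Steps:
C(J, T) = J**2/9 + 4*J/9 (C(J, T) = (4*J + J**2)/9 = (J**2 + 4*J)/9 = J**2/9 + 4*J/9)
(217 + (-3 + 11*C(-4, -1)))*354 = (217 + (-3 + 11*((1/9)*(-4)*(4 - 4))))*354 = (217 + (-3 + 11*((1/9)*(-4)*0)))*354 = (217 + (-3 + 11*0))*354 = (217 + (-3 + 0))*354 = (217 - 3)*354 = 214*354 = 75756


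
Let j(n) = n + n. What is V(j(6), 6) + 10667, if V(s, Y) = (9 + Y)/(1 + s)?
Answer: 138686/13 ≈ 10668.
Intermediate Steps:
j(n) = 2*n
V(s, Y) = (9 + Y)/(1 + s)
V(j(6), 6) + 10667 = (9 + 6)/(1 + 2*6) + 10667 = 15/(1 + 12) + 10667 = 15/13 + 10667 = 138686/13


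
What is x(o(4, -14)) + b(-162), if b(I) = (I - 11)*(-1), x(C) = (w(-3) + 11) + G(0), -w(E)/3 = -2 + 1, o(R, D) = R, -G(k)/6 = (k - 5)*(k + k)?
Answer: 187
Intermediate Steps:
G(k) = -12*k*(-5 + k) (G(k) = -6*(k - 5)*(k + k) = -6*(-5 + k)*2*k = -12*k*(-5 + k))
w(E) = 3 (w(E) = -3*(-2 + 1) = -3*(-1) = 3)
x(C) = 14 (x(C) = (3 + 11) + 12*0*(5 - 1*0) = 14 + 12*0*(5 + 0) = 14 + 12*0*5 = 14 + 0 = 14)
b(I) = 11 - I (b(I) = (-11 + I)*(-1) = 11 - I)
x(o(4, -14)) + b(-162) = 14 + (11 - 1*(-162)) = 14 + (11 + 162) = 14 + 173 = 187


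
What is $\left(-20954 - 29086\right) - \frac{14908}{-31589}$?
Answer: $- \frac{1580698652}{31589} \approx -50040.0$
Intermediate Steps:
$\left(-20954 - 29086\right) - \frac{14908}{-31589} = -50040 - 14908 \left(- \frac{1}{31589}\right) = -50040 - - \frac{14908}{31589} = -50040 + \frac{14908}{31589} = - \frac{1580698652}{31589}$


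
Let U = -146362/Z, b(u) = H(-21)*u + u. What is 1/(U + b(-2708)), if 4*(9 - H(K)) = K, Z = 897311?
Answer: -897311/37056398729 ≈ -2.4215e-5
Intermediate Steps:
H(K) = 9 - K/4
b(u) = 61*u/4 (b(u) = (9 - 1/4*(-21))*u + u = (9 + 21/4)*u + u = 57*u/4 + u = 61*u/4)
U = -146362/897311 ≈ -0.16311
1/(U + b(-2708)) = 1/(-146362/897311 + (61/4)*(-2708)) = 1/(-146362/897311 - 41297) = 1/(-37056398729/897311) = -897311/37056398729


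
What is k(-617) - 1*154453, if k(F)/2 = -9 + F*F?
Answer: 606907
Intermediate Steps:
k(F) = -18 + 2*F**2 (k(F) = 2*(-9 + F*F) = 2*(-9 + F**2) = -18 + 2*F**2)
k(-617) - 1*154453 = (-18 + 2*(-617)**2) - 1*154453 = (-18 + 2*380689) - 154453 = (-18 + 761378) - 154453 = 761360 - 154453 = 606907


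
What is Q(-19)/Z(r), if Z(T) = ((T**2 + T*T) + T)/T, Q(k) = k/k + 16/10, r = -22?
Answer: -13/215 ≈ -0.060465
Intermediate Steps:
Q(k) = 13/5 (Q(k) = 1 + 16*(1/10) = 1 + 8/5 = 13/5)
Z(T) = (T + 2*T**2)/T (Z(T) = ((T**2 + T**2) + T)/T = (2*T**2 + T)/T = (T + 2*T**2)/T)
Q(-19)/Z(r) = 13/(5*(1 + 2*(-22))) = 13/(5*(1 - 44)) = (13/5)/(-43) = (13/5)*(-1/43) = -13/215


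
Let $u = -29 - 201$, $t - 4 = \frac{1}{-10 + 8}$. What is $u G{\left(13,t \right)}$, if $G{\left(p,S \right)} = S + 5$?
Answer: $-1955$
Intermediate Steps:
$t = \frac{7}{2}$ ($t = 4 + \frac{1}{-10 + 8} = 4 + \frac{1}{-2} = 4 - \frac{1}{2} = \frac{7}{2} \approx 3.5$)
$G{\left(p,S \right)} = 5 + S$
$u = -230$ ($u = -29 - 201 = -230$)
$u G{\left(13,t \right)} = - 230 \left(5 + \frac{7}{2}\right) = \left(-230\right) \frac{17}{2} = -1955$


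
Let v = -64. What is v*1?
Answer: -64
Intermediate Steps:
v*1 = -64*1 = -64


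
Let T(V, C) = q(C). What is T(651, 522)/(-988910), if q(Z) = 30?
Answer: -3/98891 ≈ -3.0336e-5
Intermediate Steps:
T(V, C) = 30
T(651, 522)/(-988910) = 30/(-988910) = 30*(-1/988910) = -3/98891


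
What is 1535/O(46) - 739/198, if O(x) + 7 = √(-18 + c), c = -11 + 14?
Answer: -1087403/6336 - 1535*I*√15/64 ≈ -171.62 - 92.891*I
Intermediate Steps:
c = 3
O(x) = -7 + I*√15 (O(x) = -7 + √(-18 + 3) = -7 + √(-15) = -7 + I*√15)
1535/O(46) - 739/198 = 1535/(-7 + I*√15) - 739/198 = -739/198 + 1535/(-7 + I*√15)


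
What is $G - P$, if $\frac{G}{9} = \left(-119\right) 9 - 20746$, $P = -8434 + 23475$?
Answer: $-211394$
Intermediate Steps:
$P = 15041$
$G = -196353$ ($G = 9 \left(\left(-119\right) 9 - 20746\right) = 9 \left(-1071 - 20746\right) = 9 \left(-21817\right) = -196353$)
$G - P = -196353 - 15041 = -211394$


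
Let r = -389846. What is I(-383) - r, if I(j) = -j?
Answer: 390229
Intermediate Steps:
I(-383) - r = -1*(-383) - 1*(-389846) = 383 + 389846 = 390229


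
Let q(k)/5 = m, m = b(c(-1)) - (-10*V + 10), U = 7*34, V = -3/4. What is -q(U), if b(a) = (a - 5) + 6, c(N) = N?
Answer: 175/2 ≈ 87.500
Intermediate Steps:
V = -¾ (V = -3*¼ = -¾ ≈ -0.75000)
b(a) = 1 + a (b(a) = (-5 + a) + 6 = 1 + a)
U = 238
m = -35/2 (m = (1 - 1) - (-10*(-¾) + 10) = 0 - (15/2 + 10) = 0 - 1*35/2 = 0 - 35/2 = -35/2 ≈ -17.500)
q(k) = -175/2 (q(k) = 5*(-35/2) = -175/2)
-q(U) = -1*(-175/2) = 175/2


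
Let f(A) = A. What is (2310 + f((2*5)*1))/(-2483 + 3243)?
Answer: 58/19 ≈ 3.0526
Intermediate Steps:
(2310 + f((2*5)*1))/(-2483 + 3243) = (2310 + (2*5)*1)/(-2483 + 3243) = (2310 + 10*1)/760 = (2310 + 10)*(1/760) = 2320*(1/760) = 58/19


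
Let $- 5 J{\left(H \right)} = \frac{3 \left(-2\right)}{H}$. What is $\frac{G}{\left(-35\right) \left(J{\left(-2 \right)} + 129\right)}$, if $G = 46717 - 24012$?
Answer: $- \frac{22705}{4494} \approx -5.0523$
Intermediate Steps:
$J{\left(H \right)} = \frac{6}{5 H}$ ($J{\left(H \right)} = - \frac{3 \left(-2\right) \frac{1}{H}}{5} = - \frac{\left(-6\right) \frac{1}{H}}{5} = \frac{6}{5 H}$)
$G = 22705$
$\frac{G}{\left(-35\right) \left(J{\left(-2 \right)} + 129\right)} = \frac{22705}{\left(-35\right) \left(\frac{6}{5 \left(-2\right)} + 129\right)} = \frac{22705}{\left(-35\right) \left(\frac{6}{5} \left(- \frac{1}{2}\right) + 129\right)} = \frac{22705}{\left(-35\right) \left(- \frac{3}{5} + 129\right)} = \frac{22705}{\left(-35\right) \frac{642}{5}} = \frac{22705}{-4494} = 22705 \left(- \frac{1}{4494}\right) = - \frac{22705}{4494}$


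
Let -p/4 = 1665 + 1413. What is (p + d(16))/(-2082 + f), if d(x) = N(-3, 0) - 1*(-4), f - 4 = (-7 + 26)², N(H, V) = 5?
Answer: 12303/1717 ≈ 7.1654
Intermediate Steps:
f = 365 (f = 4 + (-7 + 26)² = 4 + 19² = 4 + 361 = 365)
d(x) = 9 (d(x) = 5 - 1*(-4) = 5 + 4 = 9)
p = -12312 (p = -4*(1665 + 1413) = -4*3078 = -12312)
(p + d(16))/(-2082 + f) = (-12312 + 9)/(-2082 + 365) = -12303/(-1717) = -12303*(-1/1717) = 12303/1717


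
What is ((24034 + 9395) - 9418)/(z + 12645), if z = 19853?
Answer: 24011/32498 ≈ 0.73885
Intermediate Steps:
((24034 + 9395) - 9418)/(z + 12645) = ((24034 + 9395) - 9418)/(19853 + 12645) = (33429 - 9418)/32498 = 24011*(1/32498) = 24011/32498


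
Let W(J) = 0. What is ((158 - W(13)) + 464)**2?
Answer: 386884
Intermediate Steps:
((158 - W(13)) + 464)**2 = ((158 - 1*0) + 464)**2 = ((158 + 0) + 464)**2 = (158 + 464)**2 = 622**2 = 386884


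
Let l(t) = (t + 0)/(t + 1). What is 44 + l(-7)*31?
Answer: 481/6 ≈ 80.167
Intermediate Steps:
l(t) = t/(1 + t)
44 + l(-7)*31 = 44 - 7/(1 - 7)*31 = 44 - 7/(-6)*31 = 44 - 7*(-⅙)*31 = 44 + (7/6)*31 = 44 + 217/6 = 481/6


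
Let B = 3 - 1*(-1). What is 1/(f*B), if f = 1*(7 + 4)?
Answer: 1/44 ≈ 0.022727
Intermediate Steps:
f = 11 (f = 1*11 = 11)
B = 4 (B = 3 + 1 = 4)
1/(f*B) = 1/(11*4) = 1/44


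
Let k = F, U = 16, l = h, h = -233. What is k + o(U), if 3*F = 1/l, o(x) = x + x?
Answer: 22367/699 ≈ 31.999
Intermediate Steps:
l = -233
o(x) = 2*x
F = -1/699 (F = (⅓)/(-233) = (⅓)*(-1/233) = -1/699 ≈ -0.0014306)
k = -1/699 ≈ -0.0014306
k + o(U) = -1/699 + 2*16 = -1/699 + 32 = 22367/699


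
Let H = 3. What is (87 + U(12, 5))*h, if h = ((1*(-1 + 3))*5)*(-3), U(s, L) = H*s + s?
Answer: -4050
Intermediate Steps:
U(s, L) = 4*s (U(s, L) = 3*s + s = 4*s)
h = -30 (h = ((1*2)*5)*(-3) = (2*5)*(-3) = 10*(-3) = -30)
(87 + U(12, 5))*h = (87 + 4*12)*(-30) = (87 + 48)*(-30) = 135*(-30) = -4050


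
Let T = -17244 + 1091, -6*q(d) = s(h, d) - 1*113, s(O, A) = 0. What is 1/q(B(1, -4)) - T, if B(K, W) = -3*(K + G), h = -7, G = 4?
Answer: 1825295/113 ≈ 16153.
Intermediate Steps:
B(K, W) = -12 - 3*K (B(K, W) = -3*(K + 4) = -3*(4 + K) = -12 - 3*K)
q(d) = 113/6 (q(d) = -(0 - 1*113)/6 = -(0 - 113)/6 = -⅙*(-113) = 113/6)
T = -16153
1/q(B(1, -4)) - T = 1/(113/6) - 1*(-16153) = 6/113 + 16153 = 1825295/113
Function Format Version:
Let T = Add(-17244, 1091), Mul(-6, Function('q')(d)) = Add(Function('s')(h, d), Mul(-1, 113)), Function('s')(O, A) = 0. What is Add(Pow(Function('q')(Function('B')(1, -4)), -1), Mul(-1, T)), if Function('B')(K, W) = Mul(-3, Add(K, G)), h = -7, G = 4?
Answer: Rational(1825295, 113) ≈ 16153.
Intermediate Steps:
Function('B')(K, W) = Add(-12, Mul(-3, K)) (Function('B')(K, W) = Mul(-3, Add(K, 4)) = Mul(-3, Add(4, K)) = Add(-12, Mul(-3, K)))
Function('q')(d) = Rational(113, 6) (Function('q')(d) = Mul(Rational(-1, 6), Add(0, Mul(-1, 113))) = Mul(Rational(-1, 6), Add(0, -113)) = Mul(Rational(-1, 6), -113) = Rational(113, 6))
T = -16153
Add(Pow(Function('q')(Function('B')(1, -4)), -1), Mul(-1, T)) = Add(Pow(Rational(113, 6), -1), Mul(-1, -16153)) = Add(Rational(6, 113), 16153) = Rational(1825295, 113)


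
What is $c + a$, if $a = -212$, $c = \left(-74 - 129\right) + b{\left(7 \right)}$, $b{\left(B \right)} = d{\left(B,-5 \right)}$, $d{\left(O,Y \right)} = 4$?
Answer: $-411$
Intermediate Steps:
$b{\left(B \right)} = 4$
$c = -199$ ($c = \left(-74 - 129\right) + 4 = -203 + 4 = -199$)
$c + a = -199 - 212 = -411$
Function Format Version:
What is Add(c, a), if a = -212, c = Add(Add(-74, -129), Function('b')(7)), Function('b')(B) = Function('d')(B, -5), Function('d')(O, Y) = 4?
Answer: -411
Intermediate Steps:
Function('b')(B) = 4
c = -199 (c = Add(Add(-74, -129), 4) = Add(-203, 4) = -199)
Add(c, a) = Add(-199, -212) = -411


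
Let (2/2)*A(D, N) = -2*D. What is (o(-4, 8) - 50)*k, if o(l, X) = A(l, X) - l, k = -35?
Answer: 1330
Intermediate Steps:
A(D, N) = -2*D
o(l, X) = -3*l (o(l, X) = -2*l - l = -3*l)
(o(-4, 8) - 50)*k = (-3*(-4) - 50)*(-35) = (12 - 50)*(-35) = -38*(-35) = 1330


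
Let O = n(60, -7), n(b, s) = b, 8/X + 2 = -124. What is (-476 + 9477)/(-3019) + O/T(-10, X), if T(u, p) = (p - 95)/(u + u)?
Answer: 174329411/18080791 ≈ 9.6417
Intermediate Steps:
X = -4/63 (X = 8/(-2 - 124) = 8/(-126) = 8*(-1/126) = -4/63 ≈ -0.063492)
O = 60
T(u, p) = (-95 + p)/(2*u) (T(u, p) = (-95 + p)/((2*u)) = (-95 + p)*(1/(2*u)) = (-95 + p)/(2*u))
(-476 + 9477)/(-3019) + O/T(-10, X) = (-476 + 9477)/(-3019) + 60/(((½)*(-95 - 4/63)/(-10))) = 9001*(-1/3019) + 60/(((½)*(-⅒)*(-5989/63))) = -9001/3019 + 60/(5989/1260) = -9001/3019 + 60*(1260/5989) = -9001/3019 + 75600/5989 = 174329411/18080791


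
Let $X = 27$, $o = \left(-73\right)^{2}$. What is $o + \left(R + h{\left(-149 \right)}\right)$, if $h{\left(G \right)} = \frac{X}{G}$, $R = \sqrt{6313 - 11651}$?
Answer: $\frac{793994}{149} + i \sqrt{5338} \approx 5328.8 + 73.062 i$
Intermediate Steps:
$o = 5329$
$R = i \sqrt{5338}$ ($R = \sqrt{-5338} = i \sqrt{5338} \approx 73.062 i$)
$h{\left(G \right)} = \frac{27}{G}$
$o + \left(R + h{\left(-149 \right)}\right) = 5329 + \left(i \sqrt{5338} + \frac{27}{-149}\right) = 5329 + \left(i \sqrt{5338} + 27 \left(- \frac{1}{149}\right)\right) = 5329 - \left(\frac{27}{149} - i \sqrt{5338}\right) = \frac{793994}{149} + i \sqrt{5338}$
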